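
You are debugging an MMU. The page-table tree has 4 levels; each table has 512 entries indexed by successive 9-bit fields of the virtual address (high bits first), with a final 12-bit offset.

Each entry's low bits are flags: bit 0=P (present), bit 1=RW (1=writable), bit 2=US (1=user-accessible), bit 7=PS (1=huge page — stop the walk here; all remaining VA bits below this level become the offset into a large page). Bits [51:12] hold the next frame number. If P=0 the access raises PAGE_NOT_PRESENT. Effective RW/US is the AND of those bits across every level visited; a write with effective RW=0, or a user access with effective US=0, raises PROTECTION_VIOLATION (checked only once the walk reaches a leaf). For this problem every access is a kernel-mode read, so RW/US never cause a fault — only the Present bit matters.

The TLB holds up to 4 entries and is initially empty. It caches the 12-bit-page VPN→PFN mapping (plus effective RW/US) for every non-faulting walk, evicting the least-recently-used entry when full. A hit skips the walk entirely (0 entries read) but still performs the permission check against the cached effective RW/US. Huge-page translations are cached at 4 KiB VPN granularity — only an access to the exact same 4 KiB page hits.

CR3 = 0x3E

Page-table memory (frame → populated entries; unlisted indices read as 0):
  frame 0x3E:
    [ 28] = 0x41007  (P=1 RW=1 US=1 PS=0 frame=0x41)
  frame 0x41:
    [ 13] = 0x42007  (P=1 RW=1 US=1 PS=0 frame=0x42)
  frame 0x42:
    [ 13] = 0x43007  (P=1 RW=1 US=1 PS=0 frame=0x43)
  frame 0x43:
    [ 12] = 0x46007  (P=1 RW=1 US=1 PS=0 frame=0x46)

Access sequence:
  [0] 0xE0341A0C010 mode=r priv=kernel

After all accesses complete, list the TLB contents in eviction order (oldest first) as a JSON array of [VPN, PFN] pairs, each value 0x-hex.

Trace:
#0 VA=0xE0341A0C010 (r,kernel):
  lvl0: tbl 0x3E, slot 28 ⇒ 0x41007 (P1/RW1/US1/PS0)
  lvl1: tbl 0x41, slot 13 ⇒ 0x42007 (P1/RW1/US1/PS0)
  lvl2: tbl 0x42, slot 13 ⇒ 0x43007 (P1/RW1/US1/PS0)
  lvl3: tbl 0x43, slot 12 ⇒ 0x46007 (P1/RW1/US1/PS0)
  ⇒ phys 0x46010  [4 reads]

TLB: [["0xE0341A0C", "0x46"]]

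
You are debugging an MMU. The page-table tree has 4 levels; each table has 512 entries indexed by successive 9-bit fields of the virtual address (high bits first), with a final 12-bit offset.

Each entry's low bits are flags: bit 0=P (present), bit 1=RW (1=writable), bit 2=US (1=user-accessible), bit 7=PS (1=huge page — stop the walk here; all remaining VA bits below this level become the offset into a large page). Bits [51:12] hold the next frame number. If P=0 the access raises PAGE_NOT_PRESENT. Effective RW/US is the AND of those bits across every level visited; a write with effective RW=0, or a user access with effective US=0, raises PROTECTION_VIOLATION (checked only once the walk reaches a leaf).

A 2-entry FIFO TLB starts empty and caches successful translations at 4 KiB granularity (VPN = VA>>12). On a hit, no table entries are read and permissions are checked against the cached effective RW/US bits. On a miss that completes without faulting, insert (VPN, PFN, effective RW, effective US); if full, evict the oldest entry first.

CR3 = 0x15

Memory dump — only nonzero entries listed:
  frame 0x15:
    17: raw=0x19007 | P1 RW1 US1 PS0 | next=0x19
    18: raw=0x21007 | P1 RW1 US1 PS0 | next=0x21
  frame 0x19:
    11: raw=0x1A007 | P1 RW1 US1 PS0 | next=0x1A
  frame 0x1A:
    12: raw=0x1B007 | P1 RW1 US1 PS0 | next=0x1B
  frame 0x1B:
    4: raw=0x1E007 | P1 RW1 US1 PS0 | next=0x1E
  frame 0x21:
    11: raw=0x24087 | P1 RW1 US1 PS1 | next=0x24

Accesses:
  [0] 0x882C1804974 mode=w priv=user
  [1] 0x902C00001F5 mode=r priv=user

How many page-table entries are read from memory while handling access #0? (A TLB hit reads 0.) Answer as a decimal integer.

Trace:
#0 VA=0x882C1804974 (w,user):
  [0] read 0x15 idx=17: raw=0x19007 flags P=1 W=1 U=1 S=0
  [1] read 0x19 idx=11: raw=0x1A007 flags P=1 W=1 U=1 S=0
  [2] read 0x1A idx=12: raw=0x1B007 flags P=1 W=1 U=1 S=0
  [3] read 0x1B idx=4: raw=0x1E007 flags P=1 W=1 U=1 S=0
  ✓ 0x1E974  — 4 lookups
#1 VA=0x902C00001F5 (r,user):
  [0] read 0x15 idx=18: raw=0x21007 flags P=1 W=1 U=1 S=0
  [1] read 0x21 idx=11: raw=0x24087 flags P=1 W=1 U=1 S=1
  ✓ 0x241F5 (huge @L1)  — 2 lookups

Entries read for #0: 4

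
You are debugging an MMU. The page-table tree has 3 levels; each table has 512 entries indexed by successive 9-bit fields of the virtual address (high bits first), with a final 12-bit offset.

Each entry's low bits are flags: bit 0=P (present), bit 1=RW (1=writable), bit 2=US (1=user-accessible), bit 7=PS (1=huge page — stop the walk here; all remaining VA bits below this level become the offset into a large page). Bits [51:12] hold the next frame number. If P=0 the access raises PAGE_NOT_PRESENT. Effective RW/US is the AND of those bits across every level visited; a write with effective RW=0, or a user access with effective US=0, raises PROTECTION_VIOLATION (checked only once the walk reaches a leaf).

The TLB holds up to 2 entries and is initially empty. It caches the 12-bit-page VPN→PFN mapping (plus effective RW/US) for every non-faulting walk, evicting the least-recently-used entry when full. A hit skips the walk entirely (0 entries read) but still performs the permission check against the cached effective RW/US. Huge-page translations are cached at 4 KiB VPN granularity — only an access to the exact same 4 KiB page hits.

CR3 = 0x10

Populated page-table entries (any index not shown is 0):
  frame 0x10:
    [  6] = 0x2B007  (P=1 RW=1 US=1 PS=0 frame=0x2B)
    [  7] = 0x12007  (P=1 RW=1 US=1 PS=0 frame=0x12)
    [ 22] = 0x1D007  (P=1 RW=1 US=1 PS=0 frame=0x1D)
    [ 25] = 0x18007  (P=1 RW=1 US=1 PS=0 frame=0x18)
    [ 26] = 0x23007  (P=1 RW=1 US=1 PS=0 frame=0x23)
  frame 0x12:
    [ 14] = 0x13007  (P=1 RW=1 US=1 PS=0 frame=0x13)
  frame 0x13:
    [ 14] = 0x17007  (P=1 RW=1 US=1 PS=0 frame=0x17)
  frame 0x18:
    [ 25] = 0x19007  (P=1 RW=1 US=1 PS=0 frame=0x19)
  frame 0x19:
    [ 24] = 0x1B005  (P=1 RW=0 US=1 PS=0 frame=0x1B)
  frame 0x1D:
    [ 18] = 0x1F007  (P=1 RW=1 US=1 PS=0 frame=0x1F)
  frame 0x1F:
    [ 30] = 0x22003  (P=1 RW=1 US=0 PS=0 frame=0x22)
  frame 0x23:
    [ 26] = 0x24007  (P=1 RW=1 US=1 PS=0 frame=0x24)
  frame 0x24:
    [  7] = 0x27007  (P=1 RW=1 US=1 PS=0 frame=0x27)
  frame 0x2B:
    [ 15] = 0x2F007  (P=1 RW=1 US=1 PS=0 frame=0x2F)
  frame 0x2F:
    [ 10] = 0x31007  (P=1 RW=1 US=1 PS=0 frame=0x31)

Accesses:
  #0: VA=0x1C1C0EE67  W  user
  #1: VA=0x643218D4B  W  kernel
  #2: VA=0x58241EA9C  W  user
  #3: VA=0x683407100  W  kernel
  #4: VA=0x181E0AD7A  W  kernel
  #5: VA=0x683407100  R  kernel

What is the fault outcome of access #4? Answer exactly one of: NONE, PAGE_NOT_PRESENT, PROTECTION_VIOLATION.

Per-access translation:
#0 VA=0x1C1C0EE67 (w,user):
  lvl0: tbl 0x10, slot 7 ⇒ 0x12007 (P1/RW1/US1/PS0)
  lvl1: tbl 0x12, slot 14 ⇒ 0x13007 (P1/RW1/US1/PS0)
  lvl2: tbl 0x13, slot 14 ⇒ 0x17007 (P1/RW1/US1/PS0)
  → PA=0x17E67  (3 entries read)
#1 VA=0x643218D4B (w,kernel):
  lvl0: tbl 0x10, slot 25 ⇒ 0x18007 (P1/RW1/US1/PS0)
  lvl1: tbl 0x18, slot 25 ⇒ 0x19007 (P1/RW1/US1/PS0)
  lvl2: tbl 0x19, slot 24 ⇒ 0x1B005 (P1/RW0/US1/PS0)
  → PROTECTION_VIOLATION  (3 entries read)
#2 VA=0x58241EA9C (w,user):
  lvl0: tbl 0x10, slot 22 ⇒ 0x1D007 (P1/RW1/US1/PS0)
  lvl1: tbl 0x1D, slot 18 ⇒ 0x1F007 (P1/RW1/US1/PS0)
  lvl2: tbl 0x1F, slot 30 ⇒ 0x22003 (P1/RW1/US0/PS0)
  → PROTECTION_VIOLATION  (3 entries read)
#3 VA=0x683407100 (w,kernel):
  lvl0: tbl 0x10, slot 26 ⇒ 0x23007 (P1/RW1/US1/PS0)
  lvl1: tbl 0x23, slot 26 ⇒ 0x24007 (P1/RW1/US1/PS0)
  lvl2: tbl 0x24, slot 7 ⇒ 0x27007 (P1/RW1/US1/PS0)
  → PA=0x27100  (3 entries read)
#4 VA=0x181E0AD7A (w,kernel):
  lvl0: tbl 0x10, slot 6 ⇒ 0x2B007 (P1/RW1/US1/PS0)
  lvl1: tbl 0x2B, slot 15 ⇒ 0x2F007 (P1/RW1/US1/PS0)
  lvl2: tbl 0x2F, slot 10 ⇒ 0x31007 (P1/RW1/US1/PS0)
  → PA=0x31D7A  (3 entries read)
#5 VA=0x683407100 (r,kernel):
  TLB hit vpn=0x683407 → PA=0x27100

Access #4 fault: NONE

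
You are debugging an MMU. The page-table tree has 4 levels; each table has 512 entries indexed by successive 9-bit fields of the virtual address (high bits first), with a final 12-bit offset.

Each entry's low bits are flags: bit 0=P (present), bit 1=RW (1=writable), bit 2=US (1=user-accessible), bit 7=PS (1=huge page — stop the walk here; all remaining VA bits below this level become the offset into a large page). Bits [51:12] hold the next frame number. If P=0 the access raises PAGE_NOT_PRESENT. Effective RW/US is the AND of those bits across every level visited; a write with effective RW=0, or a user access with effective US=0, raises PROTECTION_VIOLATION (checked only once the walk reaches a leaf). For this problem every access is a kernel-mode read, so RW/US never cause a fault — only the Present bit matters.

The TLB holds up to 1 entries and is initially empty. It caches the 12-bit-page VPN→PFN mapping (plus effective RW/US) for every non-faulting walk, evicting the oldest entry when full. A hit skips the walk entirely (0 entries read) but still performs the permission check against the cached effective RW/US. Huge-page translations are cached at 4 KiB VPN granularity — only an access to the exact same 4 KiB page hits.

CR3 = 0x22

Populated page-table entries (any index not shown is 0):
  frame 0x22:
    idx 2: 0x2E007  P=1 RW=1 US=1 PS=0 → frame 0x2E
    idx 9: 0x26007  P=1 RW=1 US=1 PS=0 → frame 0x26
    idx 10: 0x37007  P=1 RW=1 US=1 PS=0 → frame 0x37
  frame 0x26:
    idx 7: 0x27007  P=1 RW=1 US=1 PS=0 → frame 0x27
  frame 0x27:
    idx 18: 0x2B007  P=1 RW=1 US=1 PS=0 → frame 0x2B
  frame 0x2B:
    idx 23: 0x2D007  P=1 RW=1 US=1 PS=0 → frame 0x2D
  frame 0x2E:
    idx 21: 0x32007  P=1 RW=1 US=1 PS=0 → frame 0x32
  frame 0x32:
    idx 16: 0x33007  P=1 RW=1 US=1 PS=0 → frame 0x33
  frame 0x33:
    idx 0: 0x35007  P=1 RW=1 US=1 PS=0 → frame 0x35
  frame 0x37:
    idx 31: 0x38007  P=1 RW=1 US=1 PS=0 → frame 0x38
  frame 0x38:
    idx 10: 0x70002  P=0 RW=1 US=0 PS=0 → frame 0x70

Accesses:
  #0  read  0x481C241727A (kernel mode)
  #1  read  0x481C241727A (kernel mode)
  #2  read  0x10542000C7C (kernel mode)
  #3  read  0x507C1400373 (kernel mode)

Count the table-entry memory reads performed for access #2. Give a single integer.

Per-access translation:
#0 VA=0x481C241727A (r,kernel):
  lvl0: tbl 0x22, slot 9 ⇒ 0x26007 (P1/RW1/US1/PS0)
  lvl1: tbl 0x26, slot 7 ⇒ 0x27007 (P1/RW1/US1/PS0)
  lvl2: tbl 0x27, slot 18 ⇒ 0x2B007 (P1/RW1/US1/PS0)
  lvl3: tbl 0x2B, slot 23 ⇒ 0x2D007 (P1/RW1/US1/PS0)
  ⇒ phys 0x2D27A  [4 reads]
#1 VA=0x481C241727A (r,kernel):
  TLB hit vpn=0x481C2417 → PA=0x2D27A
#2 VA=0x10542000C7C (r,kernel):
  lvl0: tbl 0x22, slot 2 ⇒ 0x2E007 (P1/RW1/US1/PS0)
  lvl1: tbl 0x2E, slot 21 ⇒ 0x32007 (P1/RW1/US1/PS0)
  lvl2: tbl 0x32, slot 16 ⇒ 0x33007 (P1/RW1/US1/PS0)
  lvl3: tbl 0x33, slot 0 ⇒ 0x35007 (P1/RW1/US1/PS0)
  ⇒ phys 0x35C7C  [4 reads]
#3 VA=0x507C1400373 (r,kernel):
  lvl0: tbl 0x22, slot 10 ⇒ 0x37007 (P1/RW1/US1/PS0)
  lvl1: tbl 0x37, slot 31 ⇒ 0x38007 (P1/RW1/US1/PS0)
  lvl2: tbl 0x38, slot 10 ⇒ 0x70002 (P0/RW1/US0/PS0)
  → PAGE_NOT_PRESENT  (3 entries read)

Entries read for #2: 4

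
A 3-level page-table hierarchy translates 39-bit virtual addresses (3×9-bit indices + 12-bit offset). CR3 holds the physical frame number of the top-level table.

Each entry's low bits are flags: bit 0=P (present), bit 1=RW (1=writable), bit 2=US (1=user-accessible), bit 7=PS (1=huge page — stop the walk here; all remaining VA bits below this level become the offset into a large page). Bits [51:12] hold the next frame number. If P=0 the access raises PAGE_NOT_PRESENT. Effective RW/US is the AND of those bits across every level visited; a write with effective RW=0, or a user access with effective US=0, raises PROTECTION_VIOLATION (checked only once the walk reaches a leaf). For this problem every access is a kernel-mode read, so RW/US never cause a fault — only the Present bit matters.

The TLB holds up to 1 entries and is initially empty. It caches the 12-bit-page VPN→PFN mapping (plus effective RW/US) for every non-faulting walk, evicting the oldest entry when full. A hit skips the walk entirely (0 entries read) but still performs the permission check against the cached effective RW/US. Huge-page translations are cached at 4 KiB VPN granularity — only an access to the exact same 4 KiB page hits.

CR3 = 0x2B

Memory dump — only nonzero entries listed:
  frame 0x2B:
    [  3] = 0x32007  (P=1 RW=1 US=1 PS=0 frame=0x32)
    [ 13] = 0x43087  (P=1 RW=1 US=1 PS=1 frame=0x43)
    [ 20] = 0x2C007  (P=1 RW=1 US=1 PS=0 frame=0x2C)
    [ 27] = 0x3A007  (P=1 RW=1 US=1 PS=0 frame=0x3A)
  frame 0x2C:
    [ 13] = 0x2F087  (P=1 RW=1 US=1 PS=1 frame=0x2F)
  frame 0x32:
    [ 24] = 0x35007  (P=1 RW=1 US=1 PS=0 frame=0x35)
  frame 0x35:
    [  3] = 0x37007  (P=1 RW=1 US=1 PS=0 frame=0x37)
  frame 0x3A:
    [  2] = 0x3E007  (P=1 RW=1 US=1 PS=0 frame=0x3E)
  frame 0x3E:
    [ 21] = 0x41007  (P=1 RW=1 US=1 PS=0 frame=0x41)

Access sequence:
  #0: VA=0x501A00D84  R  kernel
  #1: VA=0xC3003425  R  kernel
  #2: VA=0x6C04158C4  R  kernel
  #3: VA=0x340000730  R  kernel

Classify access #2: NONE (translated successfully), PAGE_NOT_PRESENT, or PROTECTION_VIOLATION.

Per-access translation:
#0 VA=0x501A00D84 (r,kernel):
  lvl0: tbl 0x2B, slot 20 ⇒ 0x2C007 (P1/RW1/US1/PS0)
  lvl1: tbl 0x2C, slot 13 ⇒ 0x2F087 (P1/RW1/US1/PS1)
  ✓ 0x2FD84 (huge @L1)  — 2 lookups
#1 VA=0xC3003425 (r,kernel):
  lvl0: tbl 0x2B, slot 3 ⇒ 0x32007 (P1/RW1/US1/PS0)
  lvl1: tbl 0x32, slot 24 ⇒ 0x35007 (P1/RW1/US1/PS0)
  lvl2: tbl 0x35, slot 3 ⇒ 0x37007 (P1/RW1/US1/PS0)
  ✓ 0x37425  — 3 lookups
#2 VA=0x6C04158C4 (r,kernel):
  lvl0: tbl 0x2B, slot 27 ⇒ 0x3A007 (P1/RW1/US1/PS0)
  lvl1: tbl 0x3A, slot 2 ⇒ 0x3E007 (P1/RW1/US1/PS0)
  lvl2: tbl 0x3E, slot 21 ⇒ 0x41007 (P1/RW1/US1/PS0)
  ✓ 0x418C4  — 3 lookups
#3 VA=0x340000730 (r,kernel):
  lvl0: tbl 0x2B, slot 13 ⇒ 0x43087 (P1/RW1/US1/PS1)
  ✓ 0x43730 (huge @L0)  — 1 lookups

Access #2 fault: NONE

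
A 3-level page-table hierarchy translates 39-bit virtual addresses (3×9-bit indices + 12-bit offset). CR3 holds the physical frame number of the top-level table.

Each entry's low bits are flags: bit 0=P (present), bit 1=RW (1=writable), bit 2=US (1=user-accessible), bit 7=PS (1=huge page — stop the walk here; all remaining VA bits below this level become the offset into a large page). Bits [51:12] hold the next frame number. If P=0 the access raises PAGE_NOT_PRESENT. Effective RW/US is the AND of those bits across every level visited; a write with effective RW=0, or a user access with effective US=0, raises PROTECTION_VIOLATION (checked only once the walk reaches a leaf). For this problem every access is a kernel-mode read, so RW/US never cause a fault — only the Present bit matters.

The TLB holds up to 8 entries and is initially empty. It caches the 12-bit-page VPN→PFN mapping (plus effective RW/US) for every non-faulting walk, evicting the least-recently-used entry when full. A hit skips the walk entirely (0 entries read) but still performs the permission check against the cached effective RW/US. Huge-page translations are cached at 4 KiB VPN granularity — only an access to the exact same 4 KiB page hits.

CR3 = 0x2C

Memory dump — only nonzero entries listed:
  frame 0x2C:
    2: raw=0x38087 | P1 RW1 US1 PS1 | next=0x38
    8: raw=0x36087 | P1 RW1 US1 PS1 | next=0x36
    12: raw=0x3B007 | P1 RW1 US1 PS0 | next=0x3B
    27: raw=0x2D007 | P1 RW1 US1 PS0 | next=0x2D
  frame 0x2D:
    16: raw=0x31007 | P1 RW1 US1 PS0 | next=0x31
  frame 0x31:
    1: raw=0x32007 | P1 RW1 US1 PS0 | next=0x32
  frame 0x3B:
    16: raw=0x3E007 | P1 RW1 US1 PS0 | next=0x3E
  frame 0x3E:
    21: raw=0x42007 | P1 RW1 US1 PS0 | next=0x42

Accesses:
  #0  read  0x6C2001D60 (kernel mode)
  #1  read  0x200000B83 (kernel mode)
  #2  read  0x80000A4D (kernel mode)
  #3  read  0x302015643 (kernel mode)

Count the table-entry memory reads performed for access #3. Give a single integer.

Per-access translation:
#0 VA=0x6C2001D60 (r,kernel):
  L0: frame=0x2C idx=27 entry=0x2D007 [P=1 RW=1 US=1 PS=0]
  L1: frame=0x2D idx=16 entry=0x31007 [P=1 RW=1 US=1 PS=0]
  L2: frame=0x31 idx=1 entry=0x32007 [P=1 RW=1 US=1 PS=0]
  ✓ 0x32D60  — 3 lookups
#1 VA=0x200000B83 (r,kernel):
  L0: frame=0x2C idx=8 entry=0x36087 [P=1 RW=1 US=1 PS=1]
  ✓ 0x36B83 (huge @L0)  — 1 lookups
#2 VA=0x80000A4D (r,kernel):
  L0: frame=0x2C idx=2 entry=0x38087 [P=1 RW=1 US=1 PS=1]
  ✓ 0x38A4D (huge @L0)  — 1 lookups
#3 VA=0x302015643 (r,kernel):
  L0: frame=0x2C idx=12 entry=0x3B007 [P=1 RW=1 US=1 PS=0]
  L1: frame=0x3B idx=16 entry=0x3E007 [P=1 RW=1 US=1 PS=0]
  L2: frame=0x3E idx=21 entry=0x42007 [P=1 RW=1 US=1 PS=0]
  ✓ 0x42643  — 3 lookups

Entries read for #3: 3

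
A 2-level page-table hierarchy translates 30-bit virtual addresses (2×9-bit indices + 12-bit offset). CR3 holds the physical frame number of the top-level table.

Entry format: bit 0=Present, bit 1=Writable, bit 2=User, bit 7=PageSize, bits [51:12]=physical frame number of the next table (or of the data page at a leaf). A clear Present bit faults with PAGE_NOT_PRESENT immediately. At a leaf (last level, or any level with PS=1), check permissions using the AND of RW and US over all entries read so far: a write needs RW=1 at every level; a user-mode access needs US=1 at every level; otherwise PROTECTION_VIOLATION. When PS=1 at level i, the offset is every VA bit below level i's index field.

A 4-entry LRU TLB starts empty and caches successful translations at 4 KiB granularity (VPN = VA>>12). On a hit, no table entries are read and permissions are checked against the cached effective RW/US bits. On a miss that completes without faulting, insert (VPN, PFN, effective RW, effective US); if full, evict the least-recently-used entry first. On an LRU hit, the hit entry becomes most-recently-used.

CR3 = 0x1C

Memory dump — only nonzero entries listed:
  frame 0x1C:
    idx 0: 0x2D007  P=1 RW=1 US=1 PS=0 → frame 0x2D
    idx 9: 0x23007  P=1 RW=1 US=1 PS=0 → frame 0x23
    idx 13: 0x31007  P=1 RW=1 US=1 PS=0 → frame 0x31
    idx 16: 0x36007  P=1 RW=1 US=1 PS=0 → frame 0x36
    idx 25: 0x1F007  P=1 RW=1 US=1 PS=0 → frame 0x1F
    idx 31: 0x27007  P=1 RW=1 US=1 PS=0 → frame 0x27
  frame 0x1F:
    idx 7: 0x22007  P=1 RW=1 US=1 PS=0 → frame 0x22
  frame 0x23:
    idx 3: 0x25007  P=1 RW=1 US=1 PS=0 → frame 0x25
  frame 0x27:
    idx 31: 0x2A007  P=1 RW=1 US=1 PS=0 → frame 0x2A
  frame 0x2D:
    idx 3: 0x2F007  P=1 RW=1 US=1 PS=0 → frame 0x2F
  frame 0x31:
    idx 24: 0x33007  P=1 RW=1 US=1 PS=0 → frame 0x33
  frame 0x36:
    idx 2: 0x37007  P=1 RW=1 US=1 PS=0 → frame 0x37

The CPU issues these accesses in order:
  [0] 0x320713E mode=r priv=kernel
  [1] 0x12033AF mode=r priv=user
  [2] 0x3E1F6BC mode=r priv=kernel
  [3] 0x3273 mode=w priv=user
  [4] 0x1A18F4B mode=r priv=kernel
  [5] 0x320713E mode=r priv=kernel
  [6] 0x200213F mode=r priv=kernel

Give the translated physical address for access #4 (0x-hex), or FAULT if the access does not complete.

Trace:
#0 VA=0x320713E (r,kernel):
  [0] read 0x1C idx=25: raw=0x1F007 flags P=1 W=1 U=1 S=0
  [1] read 0x1F idx=7: raw=0x22007 flags P=1 W=1 U=1 S=0
  ⇒ phys 0x2213E  [2 reads]
#1 VA=0x12033AF (r,user):
  [0] read 0x1C idx=9: raw=0x23007 flags P=1 W=1 U=1 S=0
  [1] read 0x23 idx=3: raw=0x25007 flags P=1 W=1 U=1 S=0
  ⇒ phys 0x253AF  [2 reads]
#2 VA=0x3E1F6BC (r,kernel):
  [0] read 0x1C idx=31: raw=0x27007 flags P=1 W=1 U=1 S=0
  [1] read 0x27 idx=31: raw=0x2A007 flags P=1 W=1 U=1 S=0
  ⇒ phys 0x2A6BC  [2 reads]
#3 VA=0x3273 (w,user):
  [0] read 0x1C idx=0: raw=0x2D007 flags P=1 W=1 U=1 S=0
  [1] read 0x2D idx=3: raw=0x2F007 flags P=1 W=1 U=1 S=0
  ⇒ phys 0x2F273  [2 reads]
#4 VA=0x1A18F4B (r,kernel):
  [0] read 0x1C idx=13: raw=0x31007 flags P=1 W=1 U=1 S=0
  [1] read 0x31 idx=24: raw=0x33007 flags P=1 W=1 U=1 S=0
  ⇒ phys 0x33F4B  [2 reads]
#5 VA=0x320713E (r,kernel):
  [0] read 0x1C idx=25: raw=0x1F007 flags P=1 W=1 U=1 S=0
  [1] read 0x1F idx=7: raw=0x22007 flags P=1 W=1 U=1 S=0
  ⇒ phys 0x2213E  [2 reads]
#6 VA=0x200213F (r,kernel):
  [0] read 0x1C idx=16: raw=0x36007 flags P=1 W=1 U=1 S=0
  [1] read 0x36 idx=2: raw=0x37007 flags P=1 W=1 U=1 S=0
  ⇒ phys 0x3713F  [2 reads]

Access #4 PA: 0x33F4B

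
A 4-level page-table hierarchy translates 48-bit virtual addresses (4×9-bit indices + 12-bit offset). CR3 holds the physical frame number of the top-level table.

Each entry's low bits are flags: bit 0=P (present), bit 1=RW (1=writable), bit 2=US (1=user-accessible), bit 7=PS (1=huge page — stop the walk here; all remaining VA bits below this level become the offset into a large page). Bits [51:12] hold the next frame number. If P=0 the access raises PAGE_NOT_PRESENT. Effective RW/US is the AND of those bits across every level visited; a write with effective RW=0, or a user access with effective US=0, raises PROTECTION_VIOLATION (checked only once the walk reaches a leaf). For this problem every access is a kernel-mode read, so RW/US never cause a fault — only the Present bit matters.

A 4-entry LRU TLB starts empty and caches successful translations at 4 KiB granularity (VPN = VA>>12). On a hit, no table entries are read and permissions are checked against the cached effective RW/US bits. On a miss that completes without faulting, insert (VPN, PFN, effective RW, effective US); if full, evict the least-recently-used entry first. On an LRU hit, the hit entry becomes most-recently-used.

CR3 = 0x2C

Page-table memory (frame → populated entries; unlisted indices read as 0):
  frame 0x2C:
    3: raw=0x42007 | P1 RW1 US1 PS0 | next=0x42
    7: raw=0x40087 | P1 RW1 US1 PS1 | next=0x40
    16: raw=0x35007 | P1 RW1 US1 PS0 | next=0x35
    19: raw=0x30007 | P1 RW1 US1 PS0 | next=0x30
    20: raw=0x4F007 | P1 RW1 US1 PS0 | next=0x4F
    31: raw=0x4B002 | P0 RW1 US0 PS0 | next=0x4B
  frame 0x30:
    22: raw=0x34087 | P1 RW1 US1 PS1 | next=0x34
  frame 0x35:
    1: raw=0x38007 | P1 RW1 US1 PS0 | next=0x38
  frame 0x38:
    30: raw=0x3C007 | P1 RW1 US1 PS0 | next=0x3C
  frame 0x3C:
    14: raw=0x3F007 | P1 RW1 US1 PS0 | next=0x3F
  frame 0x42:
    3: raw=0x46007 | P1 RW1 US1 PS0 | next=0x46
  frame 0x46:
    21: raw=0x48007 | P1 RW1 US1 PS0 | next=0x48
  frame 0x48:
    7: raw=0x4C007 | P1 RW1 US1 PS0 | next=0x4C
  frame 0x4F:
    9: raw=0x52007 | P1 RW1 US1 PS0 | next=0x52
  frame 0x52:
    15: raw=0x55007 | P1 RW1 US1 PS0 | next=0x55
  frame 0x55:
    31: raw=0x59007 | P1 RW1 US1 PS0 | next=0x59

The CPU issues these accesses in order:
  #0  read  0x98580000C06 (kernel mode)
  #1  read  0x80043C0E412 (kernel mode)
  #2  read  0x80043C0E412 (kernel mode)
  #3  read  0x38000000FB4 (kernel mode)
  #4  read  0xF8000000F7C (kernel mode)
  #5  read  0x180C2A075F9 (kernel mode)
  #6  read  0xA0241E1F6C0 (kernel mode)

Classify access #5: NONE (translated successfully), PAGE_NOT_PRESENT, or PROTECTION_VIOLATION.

Per-access translation:
#0 VA=0x98580000C06 (r,kernel):
  [0] read 0x2C idx=19: raw=0x30007 flags P=1 W=1 U=1 S=0
  [1] read 0x30 idx=22: raw=0x34087 flags P=1 W=1 U=1 S=1
  → PA=0x34C06 (huge @L1)  (2 entries read)
#1 VA=0x80043C0E412 (r,kernel):
  [0] read 0x2C idx=16: raw=0x35007 flags P=1 W=1 U=1 S=0
  [1] read 0x35 idx=1: raw=0x38007 flags P=1 W=1 U=1 S=0
  [2] read 0x38 idx=30: raw=0x3C007 flags P=1 W=1 U=1 S=0
  [3] read 0x3C idx=14: raw=0x3F007 flags P=1 W=1 U=1 S=0
  → PA=0x3F412  (4 entries read)
#2 VA=0x80043C0E412 (r,kernel):
  TLB hit vpn=0x80043C0E → PA=0x3F412
#3 VA=0x38000000FB4 (r,kernel):
  [0] read 0x2C idx=7: raw=0x40087 flags P=1 W=1 U=1 S=1
  → PA=0x40FB4 (huge @L0)  (1 entries read)
#4 VA=0xF8000000F7C (r,kernel):
  [0] read 0x2C idx=31: raw=0x4B002 flags P=0 W=1 U=0 S=0
  → PAGE_NOT_PRESENT  (1 entries read)
#5 VA=0x180C2A075F9 (r,kernel):
  [0] read 0x2C idx=3: raw=0x42007 flags P=1 W=1 U=1 S=0
  [1] read 0x42 idx=3: raw=0x46007 flags P=1 W=1 U=1 S=0
  [2] read 0x46 idx=21: raw=0x48007 flags P=1 W=1 U=1 S=0
  [3] read 0x48 idx=7: raw=0x4C007 flags P=1 W=1 U=1 S=0
  → PA=0x4C5F9  (4 entries read)
#6 VA=0xA0241E1F6C0 (r,kernel):
  [0] read 0x2C idx=20: raw=0x4F007 flags P=1 W=1 U=1 S=0
  [1] read 0x4F idx=9: raw=0x52007 flags P=1 W=1 U=1 S=0
  [2] read 0x52 idx=15: raw=0x55007 flags P=1 W=1 U=1 S=0
  [3] read 0x55 idx=31: raw=0x59007 flags P=1 W=1 U=1 S=0
  → PA=0x596C0  (4 entries read)

Access #5 fault: NONE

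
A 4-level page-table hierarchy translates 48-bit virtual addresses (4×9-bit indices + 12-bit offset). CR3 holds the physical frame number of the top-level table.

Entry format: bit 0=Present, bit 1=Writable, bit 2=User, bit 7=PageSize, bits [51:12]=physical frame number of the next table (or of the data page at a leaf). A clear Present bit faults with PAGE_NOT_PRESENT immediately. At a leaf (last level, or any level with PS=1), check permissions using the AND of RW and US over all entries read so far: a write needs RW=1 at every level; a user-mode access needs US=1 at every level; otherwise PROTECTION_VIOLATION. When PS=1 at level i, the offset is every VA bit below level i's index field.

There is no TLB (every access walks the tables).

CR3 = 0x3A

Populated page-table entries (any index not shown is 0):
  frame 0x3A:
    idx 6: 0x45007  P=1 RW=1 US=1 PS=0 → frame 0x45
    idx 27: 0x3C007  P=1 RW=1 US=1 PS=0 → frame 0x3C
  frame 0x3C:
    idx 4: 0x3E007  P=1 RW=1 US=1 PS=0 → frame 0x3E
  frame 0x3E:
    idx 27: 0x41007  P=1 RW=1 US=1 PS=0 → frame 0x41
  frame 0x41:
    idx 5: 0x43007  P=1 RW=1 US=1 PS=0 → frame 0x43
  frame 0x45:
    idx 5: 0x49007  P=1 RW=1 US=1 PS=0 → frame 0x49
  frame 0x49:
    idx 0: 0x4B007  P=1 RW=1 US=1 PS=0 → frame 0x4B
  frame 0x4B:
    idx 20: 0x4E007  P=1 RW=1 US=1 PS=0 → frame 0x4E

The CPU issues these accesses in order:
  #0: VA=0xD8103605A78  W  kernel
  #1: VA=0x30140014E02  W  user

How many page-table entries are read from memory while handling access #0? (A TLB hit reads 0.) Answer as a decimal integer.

Trace:
#0 VA=0xD8103605A78 (w,kernel):
  L0: frame=0x3A idx=27 entry=0x3C007 [P=1 RW=1 US=1 PS=0]
  L1: frame=0x3C idx=4 entry=0x3E007 [P=1 RW=1 US=1 PS=0]
  L2: frame=0x3E idx=27 entry=0x41007 [P=1 RW=1 US=1 PS=0]
  L3: frame=0x41 idx=5 entry=0x43007 [P=1 RW=1 US=1 PS=0]
  ✓ 0x43A78  — 4 lookups
#1 VA=0x30140014E02 (w,user):
  L0: frame=0x3A idx=6 entry=0x45007 [P=1 RW=1 US=1 PS=0]
  L1: frame=0x45 idx=5 entry=0x49007 [P=1 RW=1 US=1 PS=0]
  L2: frame=0x49 idx=0 entry=0x4B007 [P=1 RW=1 US=1 PS=0]
  L3: frame=0x4B idx=20 entry=0x4E007 [P=1 RW=1 US=1 PS=0]
  ✓ 0x4EE02  — 4 lookups

Entries read for #0: 4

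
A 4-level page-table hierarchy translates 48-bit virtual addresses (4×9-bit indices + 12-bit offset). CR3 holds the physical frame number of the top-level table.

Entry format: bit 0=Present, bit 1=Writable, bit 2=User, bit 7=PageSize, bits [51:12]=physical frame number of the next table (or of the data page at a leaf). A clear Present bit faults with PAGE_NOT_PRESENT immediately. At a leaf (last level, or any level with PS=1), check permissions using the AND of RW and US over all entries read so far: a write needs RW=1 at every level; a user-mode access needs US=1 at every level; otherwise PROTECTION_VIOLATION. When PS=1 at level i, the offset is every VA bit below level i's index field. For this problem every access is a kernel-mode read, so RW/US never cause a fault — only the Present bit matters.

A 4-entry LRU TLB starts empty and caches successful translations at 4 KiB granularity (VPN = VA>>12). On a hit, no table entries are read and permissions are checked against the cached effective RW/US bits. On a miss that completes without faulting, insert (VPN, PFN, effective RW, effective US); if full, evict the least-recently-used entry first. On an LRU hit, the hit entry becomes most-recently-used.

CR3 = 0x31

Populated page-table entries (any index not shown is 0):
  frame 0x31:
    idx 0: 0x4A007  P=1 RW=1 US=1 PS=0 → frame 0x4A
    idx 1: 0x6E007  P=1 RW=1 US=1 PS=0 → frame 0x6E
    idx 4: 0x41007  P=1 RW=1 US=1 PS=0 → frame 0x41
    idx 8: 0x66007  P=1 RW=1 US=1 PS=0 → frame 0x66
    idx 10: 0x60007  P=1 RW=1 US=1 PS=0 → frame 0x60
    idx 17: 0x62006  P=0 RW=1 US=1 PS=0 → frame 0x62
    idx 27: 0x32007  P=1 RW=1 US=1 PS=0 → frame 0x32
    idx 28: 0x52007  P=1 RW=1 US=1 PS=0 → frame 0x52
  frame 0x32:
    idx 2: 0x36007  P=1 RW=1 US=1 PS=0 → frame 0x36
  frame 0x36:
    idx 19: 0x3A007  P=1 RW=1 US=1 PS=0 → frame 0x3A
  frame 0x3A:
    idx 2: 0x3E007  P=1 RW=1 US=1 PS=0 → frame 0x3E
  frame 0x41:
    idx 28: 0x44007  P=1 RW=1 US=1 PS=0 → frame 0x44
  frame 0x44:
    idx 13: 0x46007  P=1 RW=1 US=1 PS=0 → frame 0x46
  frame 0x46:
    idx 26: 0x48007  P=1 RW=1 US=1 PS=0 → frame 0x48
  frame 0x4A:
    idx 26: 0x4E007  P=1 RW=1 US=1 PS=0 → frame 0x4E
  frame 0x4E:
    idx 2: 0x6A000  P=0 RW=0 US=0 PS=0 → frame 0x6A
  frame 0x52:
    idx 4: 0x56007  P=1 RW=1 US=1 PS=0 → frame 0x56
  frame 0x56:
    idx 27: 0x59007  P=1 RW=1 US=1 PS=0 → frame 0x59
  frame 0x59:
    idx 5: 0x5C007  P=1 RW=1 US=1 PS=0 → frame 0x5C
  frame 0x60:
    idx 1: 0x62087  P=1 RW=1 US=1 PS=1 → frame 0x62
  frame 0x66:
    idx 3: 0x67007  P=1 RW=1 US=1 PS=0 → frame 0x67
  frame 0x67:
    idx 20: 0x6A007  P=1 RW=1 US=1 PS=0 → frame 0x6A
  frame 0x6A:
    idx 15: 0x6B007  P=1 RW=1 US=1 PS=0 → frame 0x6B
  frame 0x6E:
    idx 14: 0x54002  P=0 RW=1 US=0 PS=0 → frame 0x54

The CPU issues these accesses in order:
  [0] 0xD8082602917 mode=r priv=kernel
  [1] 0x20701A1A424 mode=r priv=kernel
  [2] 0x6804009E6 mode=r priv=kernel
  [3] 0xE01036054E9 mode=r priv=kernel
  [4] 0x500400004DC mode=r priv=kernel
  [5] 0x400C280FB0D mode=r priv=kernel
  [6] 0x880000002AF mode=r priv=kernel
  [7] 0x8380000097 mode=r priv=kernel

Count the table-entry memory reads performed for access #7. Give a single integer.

Per-access translation:
#0 VA=0xD8082602917 (r,kernel):
  [0] read 0x31 idx=27: raw=0x32007 flags P=1 W=1 U=1 S=0
  [1] read 0x32 idx=2: raw=0x36007 flags P=1 W=1 U=1 S=0
  [2] read 0x36 idx=19: raw=0x3A007 flags P=1 W=1 U=1 S=0
  [3] read 0x3A idx=2: raw=0x3E007 flags P=1 W=1 U=1 S=0
  ⇒ phys 0x3E917  [4 reads]
#1 VA=0x20701A1A424 (r,kernel):
  [0] read 0x31 idx=4: raw=0x41007 flags P=1 W=1 U=1 S=0
  [1] read 0x41 idx=28: raw=0x44007 flags P=1 W=1 U=1 S=0
  [2] read 0x44 idx=13: raw=0x46007 flags P=1 W=1 U=1 S=0
  [3] read 0x46 idx=26: raw=0x48007 flags P=1 W=1 U=1 S=0
  ⇒ phys 0x48424  [4 reads]
#2 VA=0x6804009E6 (r,kernel):
  [0] read 0x31 idx=0: raw=0x4A007 flags P=1 W=1 U=1 S=0
  [1] read 0x4A idx=26: raw=0x4E007 flags P=1 W=1 U=1 S=0
  [2] read 0x4E idx=2: raw=0x6A000 flags P=0 W=0 U=0 S=0
  ⇒ fault: PAGE_NOT_PRESENT  — 3 lookups
#3 VA=0xE01036054E9 (r,kernel):
  [0] read 0x31 idx=28: raw=0x52007 flags P=1 W=1 U=1 S=0
  [1] read 0x52 idx=4: raw=0x56007 flags P=1 W=1 U=1 S=0
  [2] read 0x56 idx=27: raw=0x59007 flags P=1 W=1 U=1 S=0
  [3] read 0x59 idx=5: raw=0x5C007 flags P=1 W=1 U=1 S=0
  ⇒ phys 0x5C4E9  [4 reads]
#4 VA=0x500400004DC (r,kernel):
  [0] read 0x31 idx=10: raw=0x60007 flags P=1 W=1 U=1 S=0
  [1] read 0x60 idx=1: raw=0x62087 flags P=1 W=1 U=1 S=1
  ⇒ phys 0x624DC (huge @L1)  [2 reads]
#5 VA=0x400C280FB0D (r,kernel):
  [0] read 0x31 idx=8: raw=0x66007 flags P=1 W=1 U=1 S=0
  [1] read 0x66 idx=3: raw=0x67007 flags P=1 W=1 U=1 S=0
  [2] read 0x67 idx=20: raw=0x6A007 flags P=1 W=1 U=1 S=0
  [3] read 0x6A idx=15: raw=0x6B007 flags P=1 W=1 U=1 S=0
  ⇒ phys 0x6BB0D  [4 reads]
#6 VA=0x880000002AF (r,kernel):
  [0] read 0x31 idx=17: raw=0x62006 flags P=0 W=1 U=1 S=0
  ⇒ fault: PAGE_NOT_PRESENT  — 1 lookups
#7 VA=0x8380000097 (r,kernel):
  [0] read 0x31 idx=1: raw=0x6E007 flags P=1 W=1 U=1 S=0
  [1] read 0x6E idx=14: raw=0x54002 flags P=0 W=1 U=0 S=0
  ⇒ fault: PAGE_NOT_PRESENT  — 2 lookups

Entries read for #7: 2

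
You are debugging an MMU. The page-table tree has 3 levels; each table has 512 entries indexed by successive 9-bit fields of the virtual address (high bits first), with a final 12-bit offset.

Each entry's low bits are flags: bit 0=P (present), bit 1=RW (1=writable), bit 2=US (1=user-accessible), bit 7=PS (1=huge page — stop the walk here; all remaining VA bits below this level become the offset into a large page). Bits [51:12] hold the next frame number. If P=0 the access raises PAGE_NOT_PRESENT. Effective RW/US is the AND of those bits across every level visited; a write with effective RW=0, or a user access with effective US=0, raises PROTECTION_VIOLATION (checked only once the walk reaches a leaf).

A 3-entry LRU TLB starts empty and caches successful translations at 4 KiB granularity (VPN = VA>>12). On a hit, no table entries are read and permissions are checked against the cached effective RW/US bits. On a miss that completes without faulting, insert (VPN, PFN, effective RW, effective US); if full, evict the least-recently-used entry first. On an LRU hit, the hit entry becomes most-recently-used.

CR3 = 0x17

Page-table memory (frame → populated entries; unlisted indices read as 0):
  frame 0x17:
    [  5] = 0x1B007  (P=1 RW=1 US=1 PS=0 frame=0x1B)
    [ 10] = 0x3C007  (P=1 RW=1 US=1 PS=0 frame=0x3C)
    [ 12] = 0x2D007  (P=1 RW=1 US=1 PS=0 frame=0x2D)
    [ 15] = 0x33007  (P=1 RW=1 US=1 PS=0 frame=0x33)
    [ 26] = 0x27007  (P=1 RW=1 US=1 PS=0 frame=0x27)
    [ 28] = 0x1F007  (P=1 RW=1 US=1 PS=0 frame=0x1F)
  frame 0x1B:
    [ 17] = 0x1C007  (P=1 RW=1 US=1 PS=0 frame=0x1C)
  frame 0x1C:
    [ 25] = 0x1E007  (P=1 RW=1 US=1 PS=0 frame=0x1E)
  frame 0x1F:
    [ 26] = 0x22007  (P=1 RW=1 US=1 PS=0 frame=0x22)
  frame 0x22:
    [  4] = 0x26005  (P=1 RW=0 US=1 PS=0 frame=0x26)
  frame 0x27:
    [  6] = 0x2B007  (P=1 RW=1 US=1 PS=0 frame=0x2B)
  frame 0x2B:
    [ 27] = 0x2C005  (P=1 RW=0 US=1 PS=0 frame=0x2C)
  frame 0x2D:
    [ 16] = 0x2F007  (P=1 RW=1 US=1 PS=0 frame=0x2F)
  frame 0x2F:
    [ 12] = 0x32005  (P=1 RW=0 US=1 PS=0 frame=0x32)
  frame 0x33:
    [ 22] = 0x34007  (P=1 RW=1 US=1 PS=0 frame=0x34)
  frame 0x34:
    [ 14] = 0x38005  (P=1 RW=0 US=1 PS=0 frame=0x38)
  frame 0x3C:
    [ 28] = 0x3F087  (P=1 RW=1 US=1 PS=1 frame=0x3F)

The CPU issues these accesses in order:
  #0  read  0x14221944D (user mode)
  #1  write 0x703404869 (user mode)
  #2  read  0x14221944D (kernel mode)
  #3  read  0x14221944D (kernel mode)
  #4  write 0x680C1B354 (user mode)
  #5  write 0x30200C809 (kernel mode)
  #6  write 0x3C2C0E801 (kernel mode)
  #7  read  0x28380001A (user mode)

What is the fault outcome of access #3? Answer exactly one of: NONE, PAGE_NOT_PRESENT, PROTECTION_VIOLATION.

Per-access translation:
#0 VA=0x14221944D (r,user):
  lvl0: tbl 0x17, slot 5 ⇒ 0x1B007 (P1/RW1/US1/PS0)
  lvl1: tbl 0x1B, slot 17 ⇒ 0x1C007 (P1/RW1/US1/PS0)
  lvl2: tbl 0x1C, slot 25 ⇒ 0x1E007 (P1/RW1/US1/PS0)
  ✓ 0x1E44D  — 3 lookups
#1 VA=0x703404869 (w,user):
  lvl0: tbl 0x17, slot 28 ⇒ 0x1F007 (P1/RW1/US1/PS0)
  lvl1: tbl 0x1F, slot 26 ⇒ 0x22007 (P1/RW1/US1/PS0)
  lvl2: tbl 0x22, slot 4 ⇒ 0x26005 (P1/RW0/US1/PS0)
  ✗ PROTECTION_VIOLATION  [3 reads]
#2 VA=0x14221944D (r,kernel):
  TLB hit vpn=0x142219 → PA=0x1E44D
#3 VA=0x14221944D (r,kernel):
  TLB hit vpn=0x142219 → PA=0x1E44D
#4 VA=0x680C1B354 (w,user):
  lvl0: tbl 0x17, slot 26 ⇒ 0x27007 (P1/RW1/US1/PS0)
  lvl1: tbl 0x27, slot 6 ⇒ 0x2B007 (P1/RW1/US1/PS0)
  lvl2: tbl 0x2B, slot 27 ⇒ 0x2C005 (P1/RW0/US1/PS0)
  ✗ PROTECTION_VIOLATION  [3 reads]
#5 VA=0x30200C809 (w,kernel):
  lvl0: tbl 0x17, slot 12 ⇒ 0x2D007 (P1/RW1/US1/PS0)
  lvl1: tbl 0x2D, slot 16 ⇒ 0x2F007 (P1/RW1/US1/PS0)
  lvl2: tbl 0x2F, slot 12 ⇒ 0x32005 (P1/RW0/US1/PS0)
  ✗ PROTECTION_VIOLATION  [3 reads]
#6 VA=0x3C2C0E801 (w,kernel):
  lvl0: tbl 0x17, slot 15 ⇒ 0x33007 (P1/RW1/US1/PS0)
  lvl1: tbl 0x33, slot 22 ⇒ 0x34007 (P1/RW1/US1/PS0)
  lvl2: tbl 0x34, slot 14 ⇒ 0x38005 (P1/RW0/US1/PS0)
  ✗ PROTECTION_VIOLATION  [3 reads]
#7 VA=0x28380001A (r,user):
  lvl0: tbl 0x17, slot 10 ⇒ 0x3C007 (P1/RW1/US1/PS0)
  lvl1: tbl 0x3C, slot 28 ⇒ 0x3F087 (P1/RW1/US1/PS1)
  ✓ 0x3F01A (huge @L1)  — 2 lookups

Access #3 fault: NONE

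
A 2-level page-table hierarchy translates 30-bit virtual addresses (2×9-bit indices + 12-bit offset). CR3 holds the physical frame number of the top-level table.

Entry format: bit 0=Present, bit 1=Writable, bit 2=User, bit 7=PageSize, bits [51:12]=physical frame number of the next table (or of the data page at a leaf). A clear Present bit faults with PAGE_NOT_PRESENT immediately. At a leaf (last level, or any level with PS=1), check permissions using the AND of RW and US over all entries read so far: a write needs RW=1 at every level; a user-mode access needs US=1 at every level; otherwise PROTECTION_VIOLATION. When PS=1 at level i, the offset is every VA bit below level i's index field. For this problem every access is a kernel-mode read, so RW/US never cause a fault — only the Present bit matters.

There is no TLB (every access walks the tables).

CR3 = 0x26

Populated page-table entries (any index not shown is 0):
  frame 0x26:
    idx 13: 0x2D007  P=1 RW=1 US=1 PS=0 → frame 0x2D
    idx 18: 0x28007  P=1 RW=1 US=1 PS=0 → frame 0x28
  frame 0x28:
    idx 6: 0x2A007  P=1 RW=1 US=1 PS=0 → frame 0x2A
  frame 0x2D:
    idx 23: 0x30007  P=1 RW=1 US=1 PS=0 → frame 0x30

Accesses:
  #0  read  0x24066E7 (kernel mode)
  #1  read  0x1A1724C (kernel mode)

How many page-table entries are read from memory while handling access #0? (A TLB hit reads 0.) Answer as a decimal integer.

Trace:
#0 VA=0x24066E7 (r,kernel):
  lvl0: tbl 0x26, slot 18 ⇒ 0x28007 (P1/RW1/US1/PS0)
  lvl1: tbl 0x28, slot 6 ⇒ 0x2A007 (P1/RW1/US1/PS0)
  → PA=0x2A6E7  (2 entries read)
#1 VA=0x1A1724C (r,kernel):
  lvl0: tbl 0x26, slot 13 ⇒ 0x2D007 (P1/RW1/US1/PS0)
  lvl1: tbl 0x2D, slot 23 ⇒ 0x30007 (P1/RW1/US1/PS0)
  → PA=0x3024C  (2 entries read)

Entries read for #0: 2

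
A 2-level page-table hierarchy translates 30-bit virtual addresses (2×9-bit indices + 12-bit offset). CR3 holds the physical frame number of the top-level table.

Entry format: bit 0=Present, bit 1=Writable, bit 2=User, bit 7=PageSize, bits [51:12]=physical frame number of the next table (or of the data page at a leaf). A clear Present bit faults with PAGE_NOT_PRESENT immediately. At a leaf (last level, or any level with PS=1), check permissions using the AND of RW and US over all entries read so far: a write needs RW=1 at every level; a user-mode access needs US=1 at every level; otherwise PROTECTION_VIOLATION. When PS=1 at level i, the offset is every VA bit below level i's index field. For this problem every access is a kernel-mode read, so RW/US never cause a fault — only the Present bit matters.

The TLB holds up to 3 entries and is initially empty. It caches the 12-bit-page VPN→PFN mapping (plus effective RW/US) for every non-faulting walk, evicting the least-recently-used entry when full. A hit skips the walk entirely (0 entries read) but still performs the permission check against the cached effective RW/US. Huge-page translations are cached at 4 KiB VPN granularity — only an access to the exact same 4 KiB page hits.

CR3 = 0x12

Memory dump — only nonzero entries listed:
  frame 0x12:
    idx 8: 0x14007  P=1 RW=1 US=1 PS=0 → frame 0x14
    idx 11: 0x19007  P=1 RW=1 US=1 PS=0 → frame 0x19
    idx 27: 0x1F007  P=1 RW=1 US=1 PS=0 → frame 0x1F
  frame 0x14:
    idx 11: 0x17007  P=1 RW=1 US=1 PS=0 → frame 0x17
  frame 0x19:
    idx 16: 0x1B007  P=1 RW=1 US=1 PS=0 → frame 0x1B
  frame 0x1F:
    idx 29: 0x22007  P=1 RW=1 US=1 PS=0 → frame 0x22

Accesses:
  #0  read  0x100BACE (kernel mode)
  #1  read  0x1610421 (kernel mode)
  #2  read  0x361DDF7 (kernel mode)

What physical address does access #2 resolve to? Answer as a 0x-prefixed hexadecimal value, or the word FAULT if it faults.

Per-access translation:
#0 VA=0x100BACE (r,kernel):
  [0] read 0x12 idx=8: raw=0x14007 flags P=1 W=1 U=1 S=0
  [1] read 0x14 idx=11: raw=0x17007 flags P=1 W=1 U=1 S=0
  ⇒ phys 0x17ACE  [2 reads]
#1 VA=0x1610421 (r,kernel):
  [0] read 0x12 idx=11: raw=0x19007 flags P=1 W=1 U=1 S=0
  [1] read 0x19 idx=16: raw=0x1B007 flags P=1 W=1 U=1 S=0
  ⇒ phys 0x1B421  [2 reads]
#2 VA=0x361DDF7 (r,kernel):
  [0] read 0x12 idx=27: raw=0x1F007 flags P=1 W=1 U=1 S=0
  [1] read 0x1F idx=29: raw=0x22007 flags P=1 W=1 U=1 S=0
  ⇒ phys 0x22DF7  [2 reads]

Access #2 PA: 0x22DF7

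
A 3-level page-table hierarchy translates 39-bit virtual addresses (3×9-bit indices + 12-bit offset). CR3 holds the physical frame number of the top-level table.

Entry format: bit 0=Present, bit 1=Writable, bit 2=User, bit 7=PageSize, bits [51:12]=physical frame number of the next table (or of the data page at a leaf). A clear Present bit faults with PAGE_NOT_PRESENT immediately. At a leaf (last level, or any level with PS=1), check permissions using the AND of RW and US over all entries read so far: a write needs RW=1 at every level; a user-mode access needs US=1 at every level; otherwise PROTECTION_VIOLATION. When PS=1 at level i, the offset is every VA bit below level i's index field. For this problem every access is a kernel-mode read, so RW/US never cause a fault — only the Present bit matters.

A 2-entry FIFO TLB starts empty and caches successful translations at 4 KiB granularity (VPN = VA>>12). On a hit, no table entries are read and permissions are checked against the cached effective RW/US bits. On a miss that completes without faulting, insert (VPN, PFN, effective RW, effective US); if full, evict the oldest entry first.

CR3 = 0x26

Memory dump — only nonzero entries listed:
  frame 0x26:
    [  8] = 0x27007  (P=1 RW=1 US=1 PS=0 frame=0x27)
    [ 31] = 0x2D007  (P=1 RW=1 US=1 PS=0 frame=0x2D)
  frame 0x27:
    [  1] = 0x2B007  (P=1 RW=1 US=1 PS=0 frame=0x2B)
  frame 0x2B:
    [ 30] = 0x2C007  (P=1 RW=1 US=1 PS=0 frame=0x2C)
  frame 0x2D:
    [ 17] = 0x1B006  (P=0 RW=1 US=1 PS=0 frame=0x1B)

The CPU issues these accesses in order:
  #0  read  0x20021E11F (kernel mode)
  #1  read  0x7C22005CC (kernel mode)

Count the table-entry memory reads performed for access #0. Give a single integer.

Walk each access:
#0 VA=0x20021E11F (r,kernel):
  [0] read 0x26 idx=8: raw=0x27007 flags P=1 W=1 U=1 S=0
  [1] read 0x27 idx=1: raw=0x2B007 flags P=1 W=1 U=1 S=0
  [2] read 0x2B idx=30: raw=0x2C007 flags P=1 W=1 U=1 S=0
  ✓ 0x2C11F  — 3 lookups
#1 VA=0x7C22005CC (r,kernel):
  [0] read 0x26 idx=31: raw=0x2D007 flags P=1 W=1 U=1 S=0
  [1] read 0x2D idx=17: raw=0x1B006 flags P=0 W=1 U=1 S=0
  ✗ PAGE_NOT_PRESENT  [2 reads]

Entries read for #0: 3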